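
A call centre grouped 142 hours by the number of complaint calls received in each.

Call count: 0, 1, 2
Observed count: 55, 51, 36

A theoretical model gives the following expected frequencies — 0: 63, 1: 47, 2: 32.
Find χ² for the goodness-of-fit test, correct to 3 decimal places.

1.856

0: (55 − 63)²/63 = 64/63 = 1.0159
1: (51 − 47)²/47 = 16/47 = 0.3404
2: (36 − 32)²/32 = 16/32 = 0.5000
Sum = 1.856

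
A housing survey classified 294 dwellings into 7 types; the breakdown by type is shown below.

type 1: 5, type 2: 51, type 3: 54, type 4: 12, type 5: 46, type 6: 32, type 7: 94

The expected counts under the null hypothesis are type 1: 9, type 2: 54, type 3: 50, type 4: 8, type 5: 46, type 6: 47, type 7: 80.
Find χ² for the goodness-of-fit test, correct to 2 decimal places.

11.50

χ² = (5−9)²/9 + (51−54)²/54 + (54−50)²/50 + (12−8)²/8 + (46−46)²/46 + (32−47)²/47 + (94−80)²/80
   = 1.778 + 0.167 + 0.320 + 2.000 + 0.000 + 4.787 + 2.450
Sum = 11.50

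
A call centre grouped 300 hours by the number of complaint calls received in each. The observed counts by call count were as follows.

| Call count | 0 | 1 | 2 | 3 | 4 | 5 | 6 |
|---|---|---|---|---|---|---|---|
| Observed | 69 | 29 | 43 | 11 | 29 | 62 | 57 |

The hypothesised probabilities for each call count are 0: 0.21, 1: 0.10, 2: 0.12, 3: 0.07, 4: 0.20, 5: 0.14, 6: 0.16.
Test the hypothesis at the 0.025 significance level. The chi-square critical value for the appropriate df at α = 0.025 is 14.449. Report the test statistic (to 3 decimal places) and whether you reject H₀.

33.956; reject

Expected counts E_i = n·p_i: 300×0.21 = 63, 300×0.10 = 30, 300×0.12 = 36, 300×0.07 = 21, 300×0.20 = 60, 300×0.14 = 42, 300×0.16 = 48.
χ² = (69−63)²/63 + (29−30)²/30 + (43−36)²/36 + (11−21)²/21 + (29−60)²/60 + (62−42)²/42 + (57−48)²/48
   = 0.5714 + 0.0333 + 1.3611 + 4.7619 + 16.0167 + 9.5238 + 1.6875
Sum = 33.956
df = 6. Since 33.956 > 14.449, we reject H₀.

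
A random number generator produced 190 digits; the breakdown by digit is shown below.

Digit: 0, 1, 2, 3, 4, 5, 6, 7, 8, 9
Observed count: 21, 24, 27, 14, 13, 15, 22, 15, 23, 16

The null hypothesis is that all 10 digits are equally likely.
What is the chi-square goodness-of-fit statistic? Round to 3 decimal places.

11.579

Expected count for each of the 10 categories: 190/10 = 19.
0: (21 − 19)²/19 = 4/19 = 0.2105
1: (24 − 19)²/19 = 25/19 = 1.3158
2: (27 − 19)²/19 = 64/19 = 3.3684
3: (14 − 19)²/19 = 25/19 = 1.3158
4: (13 − 19)²/19 = 36/19 = 1.8947
5: (15 − 19)²/19 = 16/19 = 0.8421
6: (22 − 19)²/19 = 9/19 = 0.4737
7: (15 − 19)²/19 = 16/19 = 0.8421
8: (23 − 19)²/19 = 16/19 = 0.8421
9: (16 − 19)²/19 = 9/19 = 0.4737
Sum = 11.579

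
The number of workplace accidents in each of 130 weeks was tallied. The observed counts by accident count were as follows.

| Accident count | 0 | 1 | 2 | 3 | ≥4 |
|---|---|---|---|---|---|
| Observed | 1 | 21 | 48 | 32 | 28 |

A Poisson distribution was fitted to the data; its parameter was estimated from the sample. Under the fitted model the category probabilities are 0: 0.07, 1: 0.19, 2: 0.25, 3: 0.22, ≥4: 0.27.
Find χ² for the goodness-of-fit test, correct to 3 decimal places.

Expected counts E_i = n·p_i: 130×0.07 = 9.1, 130×0.19 = 24.7, 130×0.25 = 32.5, 130×0.22 = 28.6, 130×0.27 = 35.1.
0: (1 − 9.1)²/9.1 = 65.61/9.1 = 7.2099
1: (21 − 24.7)²/24.7 = 13.69/24.7 = 0.5543
2: (48 − 32.5)²/32.5 = 240.25/32.5 = 7.3923
3: (32 − 28.6)²/28.6 = 11.56/28.6 = 0.4042
≥4: (28 − 35.1)²/35.1 = 50.41/35.1 = 1.4362
Sum = 16.997

16.997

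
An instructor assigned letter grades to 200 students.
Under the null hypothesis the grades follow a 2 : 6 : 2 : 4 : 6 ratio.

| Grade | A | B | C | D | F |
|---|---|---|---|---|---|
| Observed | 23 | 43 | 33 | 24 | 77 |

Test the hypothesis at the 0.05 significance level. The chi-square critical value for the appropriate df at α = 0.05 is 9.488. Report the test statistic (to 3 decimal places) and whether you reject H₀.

24.933; reject

Ratio total = 20. Expected counts: 200×2/20 = 20, 200×6/20 = 60, 200×2/20 = 20, 200×4/20 = 40, 200×6/20 = 60.
A: (23 − 20)²/20 = 9/20 = 0.4500
B: (43 − 60)²/60 = 289/60 = 4.8167
C: (33 − 20)²/20 = 169/20 = 8.4500
D: (24 − 40)²/40 = 256/40 = 6.4000
F: (77 − 60)²/60 = 289/60 = 4.8167
Sum = 24.933
df = 4. Since 24.933 > 9.488, we reject H₀.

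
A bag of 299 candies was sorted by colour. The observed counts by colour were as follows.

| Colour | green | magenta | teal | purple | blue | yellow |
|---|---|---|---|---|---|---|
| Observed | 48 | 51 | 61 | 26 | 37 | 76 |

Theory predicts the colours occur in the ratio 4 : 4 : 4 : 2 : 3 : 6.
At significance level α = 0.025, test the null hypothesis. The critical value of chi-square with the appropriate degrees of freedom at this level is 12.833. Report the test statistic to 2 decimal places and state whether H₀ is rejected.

Ratio total = 23. Expected counts: 299×4/23 = 52, 299×4/23 = 52, 299×4/23 = 52, 299×2/23 = 26, 299×3/23 = 39, 299×6/23 = 78.
green: (48 − 52)²/52 = 16/52 = 0.308
magenta: (51 − 52)²/52 = 1/52 = 0.019
teal: (61 − 52)²/52 = 81/52 = 1.558
purple: (26 − 26)²/26 = 0/26 = 0.000
blue: (37 − 39)²/39 = 4/39 = 0.103
yellow: (76 − 78)²/78 = 4/78 = 0.051
Sum = 2.04
df = 5. Since 2.04 < 12.833, we do not reject H₀.

2.04; do not reject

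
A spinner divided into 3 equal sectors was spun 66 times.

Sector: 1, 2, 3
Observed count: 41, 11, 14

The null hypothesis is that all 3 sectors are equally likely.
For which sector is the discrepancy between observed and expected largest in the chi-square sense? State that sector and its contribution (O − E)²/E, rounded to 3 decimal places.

Expected count for each of the 3 categories: 66/3 = 22.
χ² = (41−22)²/22 + (11−22)²/22 + (14−22)²/22
   = 16.4091 + 5.5000 + 2.9091
The largest term is for 1: 16.409.

1, 16.409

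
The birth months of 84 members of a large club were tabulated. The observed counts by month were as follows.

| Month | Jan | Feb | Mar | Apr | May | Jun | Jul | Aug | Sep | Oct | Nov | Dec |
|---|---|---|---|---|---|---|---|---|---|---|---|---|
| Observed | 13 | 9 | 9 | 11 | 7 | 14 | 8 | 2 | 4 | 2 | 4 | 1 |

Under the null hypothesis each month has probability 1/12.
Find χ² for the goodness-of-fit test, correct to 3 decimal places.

Under H₀ each category has probability 1/12, so each expected count is 84/12 = 7.
Jan: (13 − 7)²/7 = 36/7 = 5.1429
Feb: (9 − 7)²/7 = 4/7 = 0.5714
Mar: (9 − 7)²/7 = 4/7 = 0.5714
Apr: (11 − 7)²/7 = 16/7 = 2.2857
May: (7 − 7)²/7 = 0/7 = 0.0000
Jun: (14 − 7)²/7 = 49/7 = 7.0000
Jul: (8 − 7)²/7 = 1/7 = 0.1429
Aug: (2 − 7)²/7 = 25/7 = 3.5714
Sep: (4 − 7)²/7 = 9/7 = 1.2857
Oct: (2 − 7)²/7 = 25/7 = 3.5714
Nov: (4 − 7)²/7 = 9/7 = 1.2857
Dec: (1 − 7)²/7 = 36/7 = 5.1429
Sum = 30.571

30.571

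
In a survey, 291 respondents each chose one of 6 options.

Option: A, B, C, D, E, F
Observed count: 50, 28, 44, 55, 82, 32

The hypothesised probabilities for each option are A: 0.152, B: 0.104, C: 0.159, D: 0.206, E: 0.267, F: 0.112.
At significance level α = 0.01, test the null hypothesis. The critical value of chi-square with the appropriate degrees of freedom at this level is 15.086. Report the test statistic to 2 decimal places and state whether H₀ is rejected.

Expected counts E_i = n·p_i: 291×0.152 = 44.232, 291×0.104 = 30.264, 291×0.159 = 46.269, 291×0.206 = 59.946, 291×0.267 = 77.697, 291×0.112 = 32.592.
cat         O        E   (O−E)²/E
A          50   44.232      0.752
B          28   30.264      0.169
C          44   46.269      0.111
D          55   59.946      0.408
E          82   77.697      0.238
F          32   32.592      0.011
Sum = 1.69
df = 5. Since 1.69 < 15.086, we do not reject H₀.

1.69; do not reject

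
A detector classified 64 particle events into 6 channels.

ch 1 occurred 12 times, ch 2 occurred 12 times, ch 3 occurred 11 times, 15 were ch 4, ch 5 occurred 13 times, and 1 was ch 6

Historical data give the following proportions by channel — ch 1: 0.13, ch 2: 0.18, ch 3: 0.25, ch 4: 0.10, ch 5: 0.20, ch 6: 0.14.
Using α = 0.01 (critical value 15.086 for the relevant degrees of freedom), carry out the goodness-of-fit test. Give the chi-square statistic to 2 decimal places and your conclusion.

Expected counts E_i = n·p_i: 64×0.13 = 8.32, 64×0.18 = 11.52, 64×0.25 = 16, 64×0.10 = 6.4, 64×0.20 = 12.8, 64×0.14 = 8.96.
ch 1: (12 − 8.32)²/8.32 = 13.5424/8.32 = 1.628
ch 2: (12 − 11.52)²/11.52 = 0.2304/11.52 = 0.020
ch 3: (11 − 16)²/16 = 25/16 = 1.563
ch 4: (15 − 6.4)²/6.4 = 73.96/6.4 = 11.556
ch 5: (13 − 12.8)²/12.8 = 0.04/12.8 = 0.003
ch 6: (1 − 8.96)²/8.96 = 63.3616/8.96 = 7.072
Sum = 21.84
df = 5. Since 21.84 > 15.086, we reject H₀.

21.84; reject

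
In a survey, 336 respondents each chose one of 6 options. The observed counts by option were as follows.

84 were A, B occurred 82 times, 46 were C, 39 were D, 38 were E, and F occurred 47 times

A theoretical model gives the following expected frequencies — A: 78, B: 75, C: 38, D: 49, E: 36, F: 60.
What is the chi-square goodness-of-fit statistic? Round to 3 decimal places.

A: (84 − 78)²/78 = 36/78 = 0.4615
B: (82 − 75)²/75 = 49/75 = 0.6533
C: (46 − 38)²/38 = 64/38 = 1.6842
D: (39 − 49)²/49 = 100/49 = 2.0408
E: (38 − 36)²/36 = 4/36 = 0.1111
F: (47 − 60)²/60 = 169/60 = 2.8167
Sum = 7.768

7.768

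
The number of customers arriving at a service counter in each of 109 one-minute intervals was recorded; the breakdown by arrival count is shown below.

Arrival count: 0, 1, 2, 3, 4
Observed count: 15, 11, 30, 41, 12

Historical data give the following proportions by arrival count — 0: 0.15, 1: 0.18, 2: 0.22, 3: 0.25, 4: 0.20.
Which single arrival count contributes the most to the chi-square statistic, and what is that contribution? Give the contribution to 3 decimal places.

3, 6.938

Expected counts E_i = n·p_i: 109×0.15 = 16.35, 109×0.18 = 19.62, 109×0.22 = 23.98, 109×0.25 = 27.25, 109×0.20 = 21.8.
χ² = (15−16.35)²/16.35 + (11−19.62)²/19.62 + (30−23.98)²/23.98 + (41−27.25)²/27.25 + (12−21.8)²/21.8
   = 0.1115 + 3.7872 + 1.5113 + 6.9381 + 4.4055
The largest term is for 3: 6.938.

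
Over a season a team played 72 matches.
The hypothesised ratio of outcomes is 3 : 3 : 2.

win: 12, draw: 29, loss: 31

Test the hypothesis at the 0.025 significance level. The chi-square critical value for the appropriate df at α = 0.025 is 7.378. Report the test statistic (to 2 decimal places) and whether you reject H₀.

Ratio total = 8. Expected counts: 72×3/8 = 27, 72×3/8 = 27, 72×2/8 = 18.
χ² = (12−27)²/27 + (29−27)²/27 + (31−18)²/18
   = 8.333 + 0.148 + 9.389
Sum = 17.87
df = 2. Since 17.87 > 7.378, we reject H₀.

17.87; reject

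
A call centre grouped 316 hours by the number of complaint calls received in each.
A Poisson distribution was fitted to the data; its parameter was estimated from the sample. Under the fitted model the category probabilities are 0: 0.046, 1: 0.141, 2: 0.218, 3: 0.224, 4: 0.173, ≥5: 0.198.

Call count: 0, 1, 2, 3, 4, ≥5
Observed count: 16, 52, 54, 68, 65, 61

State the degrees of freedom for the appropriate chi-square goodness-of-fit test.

4

There are k = 6 categories and 1 parameter estimated from the data, so df = 6 − 1 − 1 = 4.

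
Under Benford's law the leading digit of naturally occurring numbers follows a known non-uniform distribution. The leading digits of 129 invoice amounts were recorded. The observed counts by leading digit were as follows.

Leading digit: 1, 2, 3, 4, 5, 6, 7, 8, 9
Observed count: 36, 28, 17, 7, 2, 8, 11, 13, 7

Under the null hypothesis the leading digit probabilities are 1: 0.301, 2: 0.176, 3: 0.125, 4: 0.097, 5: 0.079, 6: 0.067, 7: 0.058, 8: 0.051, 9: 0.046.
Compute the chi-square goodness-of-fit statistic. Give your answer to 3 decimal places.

18.662

Expected counts E_i = n·p_i: 129×0.301 = 38.829, 129×0.176 = 22.704, 129×0.125 = 16.125, 129×0.097 = 12.513, 129×0.079 = 10.191, 129×0.067 = 8.643, 129×0.058 = 7.482, 129×0.051 = 6.579, 129×0.046 = 5.934.
1: (36 − 38.829)²/38.829 = 8.003241/38.829 = 0.2061
2: (28 − 22.704)²/22.704 = 28.047616/22.704 = 1.2354
3: (17 − 16.125)²/16.125 = 0.765625/16.125 = 0.0475
4: (7 − 12.513)²/12.513 = 30.393169/12.513 = 2.4289
5: (2 − 10.191)²/10.191 = 67.092481/10.191 = 6.5835
6: (8 − 8.643)²/8.643 = 0.413449/8.643 = 0.0478
7: (11 − 7.482)²/7.482 = 12.376324/7.482 = 1.6541
8: (13 − 6.579)²/6.579 = 41.229241/6.579 = 6.2668
9: (7 − 5.934)²/5.934 = 1.136356/5.934 = 0.1915
Sum = 18.662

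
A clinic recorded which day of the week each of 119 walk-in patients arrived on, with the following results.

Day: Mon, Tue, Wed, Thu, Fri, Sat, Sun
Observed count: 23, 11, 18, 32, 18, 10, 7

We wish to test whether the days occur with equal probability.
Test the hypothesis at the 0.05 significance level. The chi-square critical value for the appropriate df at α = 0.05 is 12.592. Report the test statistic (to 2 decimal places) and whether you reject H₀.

Under H₀ each category has probability 1/7, so each expected count is 119/7 = 17.
χ² = (23−17)²/17 + (11−17)²/17 + (18−17)²/17 + (32−17)²/17 + (18−17)²/17 + (10−17)²/17 + (7−17)²/17
   = 2.118 + 2.118 + 0.059 + 13.235 + 0.059 + 2.882 + 5.882
Sum = 26.35
df = 6. Since 26.35 > 12.592, we reject H₀.

26.35; reject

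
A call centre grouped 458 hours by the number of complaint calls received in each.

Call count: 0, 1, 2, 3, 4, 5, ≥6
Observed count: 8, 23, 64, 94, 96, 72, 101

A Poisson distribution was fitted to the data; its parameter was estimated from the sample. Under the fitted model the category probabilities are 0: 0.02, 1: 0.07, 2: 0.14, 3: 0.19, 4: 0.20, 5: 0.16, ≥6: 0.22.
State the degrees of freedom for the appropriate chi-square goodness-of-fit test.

5

There are k = 7 categories and 1 parameter estimated from the data, so df = 7 − 1 − 1 = 5.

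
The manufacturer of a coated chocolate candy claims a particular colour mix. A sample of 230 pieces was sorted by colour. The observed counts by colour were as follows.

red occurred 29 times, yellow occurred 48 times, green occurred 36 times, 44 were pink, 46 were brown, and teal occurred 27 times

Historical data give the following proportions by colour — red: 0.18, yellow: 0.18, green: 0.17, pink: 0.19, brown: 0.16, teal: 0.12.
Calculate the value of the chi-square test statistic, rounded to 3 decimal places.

7.327

Expected counts E_i = n·p_i: 230×0.18 = 41.4, 230×0.18 = 41.4, 230×0.17 = 39.1, 230×0.19 = 43.7, 230×0.16 = 36.8, 230×0.12 = 27.6.
cat         O        E   (O−E)²/E
red        29     41.4     3.7140
yellow     48     41.4     1.0522
green      36     39.1     0.2458
pink       44     43.7     0.0021
brown      46     36.8     2.3000
teal       27     27.6     0.0130
Sum = 7.327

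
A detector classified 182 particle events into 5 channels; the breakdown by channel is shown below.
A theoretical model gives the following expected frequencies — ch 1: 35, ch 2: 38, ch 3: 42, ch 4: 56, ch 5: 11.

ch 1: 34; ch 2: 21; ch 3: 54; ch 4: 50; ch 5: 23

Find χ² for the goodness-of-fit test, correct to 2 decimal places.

χ² = (34−35)²/35 + (21−38)²/38 + (54−42)²/42 + (50−56)²/56 + (23−11)²/11
   = 0.029 + 7.605 + 3.429 + 0.643 + 13.091
Sum = 24.80

24.80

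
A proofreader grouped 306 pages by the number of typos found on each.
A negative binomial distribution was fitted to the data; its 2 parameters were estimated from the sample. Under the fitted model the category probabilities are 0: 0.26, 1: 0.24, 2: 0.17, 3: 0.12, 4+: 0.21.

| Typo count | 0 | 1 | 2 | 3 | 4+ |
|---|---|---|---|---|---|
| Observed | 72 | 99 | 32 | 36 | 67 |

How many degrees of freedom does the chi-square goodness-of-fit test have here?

There are k = 5 categories and 2 parameters estimated from the data, so df = 5 − 1 − 2 = 2.

2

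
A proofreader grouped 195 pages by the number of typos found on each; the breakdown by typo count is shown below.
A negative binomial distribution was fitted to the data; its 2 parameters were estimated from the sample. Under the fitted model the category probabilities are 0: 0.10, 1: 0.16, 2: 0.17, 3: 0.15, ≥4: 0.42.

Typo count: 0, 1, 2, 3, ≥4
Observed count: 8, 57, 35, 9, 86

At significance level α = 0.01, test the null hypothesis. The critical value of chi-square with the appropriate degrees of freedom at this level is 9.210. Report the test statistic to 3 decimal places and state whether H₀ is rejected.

42.444; reject

Expected counts E_i = n·p_i: 195×0.10 = 19.5, 195×0.16 = 31.2, 195×0.17 = 33.15, 195×0.15 = 29.25, 195×0.42 = 81.9.
0: (8 − 19.5)²/19.5 = 132.25/19.5 = 6.7821
1: (57 − 31.2)²/31.2 = 665.64/31.2 = 21.3346
2: (35 − 33.15)²/33.15 = 3.4225/33.15 = 0.1032
3: (9 − 29.25)²/29.25 = 410.0625/29.25 = 14.0192
≥4: (86 − 81.9)²/81.9 = 16.81/81.9 = 0.2053
Sum = 42.444
df = 2. Since 42.444 > 9.210, we reject H₀.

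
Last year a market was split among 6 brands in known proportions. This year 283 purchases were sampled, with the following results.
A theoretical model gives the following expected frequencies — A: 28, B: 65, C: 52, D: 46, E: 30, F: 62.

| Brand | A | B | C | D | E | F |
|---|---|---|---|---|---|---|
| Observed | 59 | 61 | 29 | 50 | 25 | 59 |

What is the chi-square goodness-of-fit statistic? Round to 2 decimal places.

A: (59 − 28)²/28 = 961/28 = 34.321
B: (61 − 65)²/65 = 16/65 = 0.246
C: (29 − 52)²/52 = 529/52 = 10.173
D: (50 − 46)²/46 = 16/46 = 0.348
E: (25 − 30)²/30 = 25/30 = 0.833
F: (59 − 62)²/62 = 9/62 = 0.145
Sum = 46.07

46.07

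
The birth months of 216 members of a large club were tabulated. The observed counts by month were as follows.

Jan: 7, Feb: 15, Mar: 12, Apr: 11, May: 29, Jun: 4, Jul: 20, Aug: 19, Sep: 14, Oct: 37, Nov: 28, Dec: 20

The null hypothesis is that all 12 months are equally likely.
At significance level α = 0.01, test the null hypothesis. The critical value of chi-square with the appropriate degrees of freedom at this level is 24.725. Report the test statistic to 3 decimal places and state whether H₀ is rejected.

Expected count for each of the 12 categories: 216/12 = 18.
χ² = (7−18)²/18 + (15−18)²/18 + (12−18)²/18 + (11−18)²/18 + (29−18)²/18 + (4−18)²/18 + (20−18)²/18 + (19−18)²/18 + (14−18)²/18 + (37−18)²/18 + (28−18)²/18 + (20−18)²/18
   = 6.7222 + 0.5000 + 2.0000 + 2.7222 + 6.7222 + 10.8889 + 0.2222 + 0.0556 + 0.8889 + 20.0556 + 5.5556 + 0.2222
Sum = 56.556
df = 11. Since 56.556 > 24.725, we reject H₀.

56.556; reject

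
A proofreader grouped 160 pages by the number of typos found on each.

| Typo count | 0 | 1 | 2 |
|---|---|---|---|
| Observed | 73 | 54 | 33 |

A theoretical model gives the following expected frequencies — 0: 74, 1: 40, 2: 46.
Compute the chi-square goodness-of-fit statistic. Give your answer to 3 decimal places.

8.587

χ² = (73−74)²/74 + (54−40)²/40 + (33−46)²/46
   = 0.0135 + 4.9000 + 3.6739
Sum = 8.587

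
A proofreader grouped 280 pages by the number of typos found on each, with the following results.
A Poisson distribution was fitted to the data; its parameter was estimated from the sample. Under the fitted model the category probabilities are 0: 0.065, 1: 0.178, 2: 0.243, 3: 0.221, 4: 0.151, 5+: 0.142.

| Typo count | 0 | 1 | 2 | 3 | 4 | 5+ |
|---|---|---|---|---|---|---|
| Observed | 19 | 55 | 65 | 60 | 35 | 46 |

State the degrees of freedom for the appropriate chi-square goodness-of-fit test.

4

There are k = 6 categories and 1 parameter estimated from the data, so df = 6 − 1 − 1 = 4.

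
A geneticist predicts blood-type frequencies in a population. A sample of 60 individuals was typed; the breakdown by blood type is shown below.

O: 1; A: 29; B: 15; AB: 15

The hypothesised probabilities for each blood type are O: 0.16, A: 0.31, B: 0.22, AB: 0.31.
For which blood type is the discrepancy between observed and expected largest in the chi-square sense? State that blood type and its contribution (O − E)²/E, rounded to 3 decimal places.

Expected counts E_i = n·p_i: 60×0.16 = 9.6, 60×0.31 = 18.6, 60×0.22 = 13.2, 60×0.31 = 18.6.
χ² = (1−9.6)²/9.6 + (29−18.6)²/18.6 + (15−13.2)²/13.2 + (15−18.6)²/18.6
   = 7.7042 + 5.8151 + 0.2455 + 0.6968
The largest term is for O: 7.704.

O, 7.704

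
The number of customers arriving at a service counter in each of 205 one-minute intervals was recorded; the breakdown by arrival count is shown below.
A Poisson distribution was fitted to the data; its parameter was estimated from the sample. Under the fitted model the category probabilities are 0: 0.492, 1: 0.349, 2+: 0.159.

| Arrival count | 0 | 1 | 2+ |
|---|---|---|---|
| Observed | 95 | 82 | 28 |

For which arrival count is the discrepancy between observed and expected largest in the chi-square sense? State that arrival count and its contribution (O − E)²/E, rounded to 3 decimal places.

Expected counts E_i = n·p_i: 205×0.492 = 100.86, 205×0.349 = 71.545, 205×0.159 = 32.595.
χ² = (95−100.86)²/100.86 + (82−71.545)²/71.545 + (28−32.595)²/32.595
   = 0.3405 + 1.5278 + 0.6478
The largest term is for 1: 1.528.

1, 1.528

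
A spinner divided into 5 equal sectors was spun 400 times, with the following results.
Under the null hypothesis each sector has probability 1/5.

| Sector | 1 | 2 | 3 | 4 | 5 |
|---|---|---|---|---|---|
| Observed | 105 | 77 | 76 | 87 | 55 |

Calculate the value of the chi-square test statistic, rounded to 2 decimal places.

16.55

Under H₀ each category has probability 1/5, so each expected count is 400/5 = 80.
cat         O        E   (O−E)²/E
1         105       80      7.813
2          77       80      0.113
3          76       80      0.200
4          87       80      0.613
5          55       80      7.813
Sum = 16.55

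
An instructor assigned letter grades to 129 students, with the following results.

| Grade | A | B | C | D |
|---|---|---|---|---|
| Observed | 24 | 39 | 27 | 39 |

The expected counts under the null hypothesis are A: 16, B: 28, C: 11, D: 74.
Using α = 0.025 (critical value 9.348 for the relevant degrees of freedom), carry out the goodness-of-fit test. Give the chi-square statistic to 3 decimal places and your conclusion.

χ² = (24−16)²/16 + (39−28)²/28 + (27−11)²/11 + (39−74)²/74
   = 4.0000 + 4.3214 + 23.2727 + 16.5541
Sum = 48.148
df = 3. Since 48.148 > 9.348, we reject H₀.

48.148; reject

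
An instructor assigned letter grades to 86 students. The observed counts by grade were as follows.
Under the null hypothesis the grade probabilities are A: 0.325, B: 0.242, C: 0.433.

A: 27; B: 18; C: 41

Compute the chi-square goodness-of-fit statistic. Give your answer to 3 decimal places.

0.792

Expected counts E_i = n·p_i: 86×0.325 = 27.95, 86×0.242 = 20.812, 86×0.433 = 37.238.
A: (27 − 27.95)²/27.95 = 0.9025/27.95 = 0.0323
B: (18 − 20.812)²/20.812 = 7.907344/20.812 = 0.3799
C: (41 − 37.238)²/37.238 = 14.152644/37.238 = 0.3801
Sum = 0.792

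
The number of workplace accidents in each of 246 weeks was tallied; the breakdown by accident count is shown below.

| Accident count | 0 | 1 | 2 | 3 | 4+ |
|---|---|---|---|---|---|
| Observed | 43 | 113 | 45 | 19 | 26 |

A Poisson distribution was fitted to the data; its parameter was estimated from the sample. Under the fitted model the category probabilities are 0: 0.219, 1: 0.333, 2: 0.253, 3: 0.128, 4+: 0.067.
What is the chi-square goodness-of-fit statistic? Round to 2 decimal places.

Expected counts E_i = n·p_i: 246×0.219 = 53.874, 246×0.333 = 81.918, 246×0.253 = 62.238, 246×0.128 = 31.488, 246×0.067 = 16.482.
0: (43 − 53.874)²/53.874 = 118.243876/53.874 = 2.195
1: (113 − 81.918)²/81.918 = 966.090724/81.918 = 11.793
2: (45 − 62.238)²/62.238 = 297.148644/62.238 = 4.774
3: (19 − 31.488)²/31.488 = 155.950144/31.488 = 4.953
4+: (26 − 16.482)²/16.482 = 90.592324/16.482 = 5.496
Sum = 29.21

29.21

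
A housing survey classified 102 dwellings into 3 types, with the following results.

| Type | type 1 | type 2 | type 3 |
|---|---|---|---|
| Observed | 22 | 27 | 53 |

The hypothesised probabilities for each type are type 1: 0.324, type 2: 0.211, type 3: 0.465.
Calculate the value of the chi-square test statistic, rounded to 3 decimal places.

Expected counts E_i = n·p_i: 102×0.324 = 33.048, 102×0.211 = 21.522, 102×0.465 = 47.43.
χ² = (22−33.048)²/33.048 + (27−21.522)²/21.522 + (53−47.43)²/47.43
   = 3.6934 + 1.3943 + 0.6541
Sum = 5.742

5.742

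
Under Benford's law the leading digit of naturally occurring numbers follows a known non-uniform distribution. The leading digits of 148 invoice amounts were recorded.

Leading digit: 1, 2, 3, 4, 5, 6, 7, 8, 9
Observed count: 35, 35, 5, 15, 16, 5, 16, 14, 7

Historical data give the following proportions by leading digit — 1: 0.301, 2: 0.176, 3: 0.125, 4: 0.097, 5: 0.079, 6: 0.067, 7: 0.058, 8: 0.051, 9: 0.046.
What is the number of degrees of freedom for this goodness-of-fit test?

8

There are k = 9 categories and no parameters were estimated from the data, so df = 9 − 1 = 8.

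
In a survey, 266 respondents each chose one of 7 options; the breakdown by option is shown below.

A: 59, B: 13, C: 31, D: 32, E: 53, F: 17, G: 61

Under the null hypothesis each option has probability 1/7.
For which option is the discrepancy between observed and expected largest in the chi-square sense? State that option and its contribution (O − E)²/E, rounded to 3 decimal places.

B, 16.447

Expected count for each of the 7 categories: 266/7 = 38.
A: (59 − 38)²/38 = 441/38 = 11.6053
B: (13 − 38)²/38 = 625/38 = 16.4474
C: (31 − 38)²/38 = 49/38 = 1.2895
D: (32 − 38)²/38 = 36/38 = 0.9474
E: (53 − 38)²/38 = 225/38 = 5.9211
F: (17 − 38)²/38 = 441/38 = 11.6053
G: (61 − 38)²/38 = 529/38 = 13.9211
The largest term is for B: 16.447.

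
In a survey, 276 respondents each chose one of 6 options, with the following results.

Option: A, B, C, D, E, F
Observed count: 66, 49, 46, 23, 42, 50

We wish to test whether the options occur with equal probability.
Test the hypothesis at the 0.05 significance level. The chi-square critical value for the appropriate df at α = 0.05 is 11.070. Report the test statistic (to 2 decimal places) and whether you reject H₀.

21.09; reject

Under H₀ each category has probability 1/6, so each expected count is 276/6 = 46.
A: (66 − 46)²/46 = 400/46 = 8.696
B: (49 − 46)²/46 = 9/46 = 0.196
C: (46 − 46)²/46 = 0/46 = 0.000
D: (23 − 46)²/46 = 529/46 = 11.500
E: (42 − 46)²/46 = 16/46 = 0.348
F: (50 − 46)²/46 = 16/46 = 0.348
Sum = 21.09
df = 5. Since 21.09 > 11.070, we reject H₀.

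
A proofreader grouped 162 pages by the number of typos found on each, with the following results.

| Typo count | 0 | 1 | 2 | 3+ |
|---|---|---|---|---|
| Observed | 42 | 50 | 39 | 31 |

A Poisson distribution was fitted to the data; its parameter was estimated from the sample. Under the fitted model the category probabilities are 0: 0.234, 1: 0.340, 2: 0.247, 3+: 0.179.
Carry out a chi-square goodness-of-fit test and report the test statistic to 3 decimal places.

1.074

Expected counts E_i = n·p_i: 162×0.234 = 37.908, 162×0.340 = 55.08, 162×0.247 = 40.014, 162×0.179 = 28.998.
χ² = (42−37.908)²/37.908 + (50−55.08)²/55.08 + (39−40.014)²/40.014 + (31−28.998)²/28.998
   = 0.4417 + 0.4685 + 0.0257 + 0.1382
Sum = 1.074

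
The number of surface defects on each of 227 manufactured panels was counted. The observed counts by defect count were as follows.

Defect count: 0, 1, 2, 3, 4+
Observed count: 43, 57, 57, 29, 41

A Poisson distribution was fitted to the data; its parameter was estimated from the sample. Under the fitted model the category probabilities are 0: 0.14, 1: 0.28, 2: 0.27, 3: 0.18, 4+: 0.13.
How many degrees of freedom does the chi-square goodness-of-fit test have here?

3

There are k = 5 categories and 1 parameter estimated from the data, so df = 5 − 1 − 1 = 3.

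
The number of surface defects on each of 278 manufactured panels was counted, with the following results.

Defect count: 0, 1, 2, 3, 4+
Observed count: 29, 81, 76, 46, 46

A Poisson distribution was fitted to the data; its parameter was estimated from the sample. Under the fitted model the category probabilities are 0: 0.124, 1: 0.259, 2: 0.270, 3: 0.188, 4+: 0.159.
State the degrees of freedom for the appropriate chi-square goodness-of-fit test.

There are k = 5 categories and 1 parameter estimated from the data, so df = 5 − 1 − 1 = 3.

3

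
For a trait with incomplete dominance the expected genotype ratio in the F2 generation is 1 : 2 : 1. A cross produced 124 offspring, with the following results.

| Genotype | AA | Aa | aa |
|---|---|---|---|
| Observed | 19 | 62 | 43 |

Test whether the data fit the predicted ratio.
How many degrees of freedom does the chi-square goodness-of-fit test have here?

2

There are k = 3 categories and no parameters were estimated from the data, so df = 3 − 1 = 2.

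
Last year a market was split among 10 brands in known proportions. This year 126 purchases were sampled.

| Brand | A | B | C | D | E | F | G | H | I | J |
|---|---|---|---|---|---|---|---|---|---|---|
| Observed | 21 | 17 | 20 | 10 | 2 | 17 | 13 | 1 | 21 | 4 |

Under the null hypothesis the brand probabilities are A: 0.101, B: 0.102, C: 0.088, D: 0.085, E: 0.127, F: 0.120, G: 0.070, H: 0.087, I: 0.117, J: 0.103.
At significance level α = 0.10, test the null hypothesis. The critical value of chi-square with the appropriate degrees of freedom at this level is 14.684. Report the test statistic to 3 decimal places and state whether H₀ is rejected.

Expected counts E_i = n·p_i: 126×0.101 = 12.726, 126×0.102 = 12.852, 126×0.088 = 11.088, 126×0.085 = 10.71, 126×0.127 = 16.002, 126×0.120 = 15.12, 126×0.070 = 8.82, 126×0.087 = 10.962, 126×0.117 = 14.742, 126×0.103 = 12.978.
cat         O        E   (O−E)²/E
A          21   12.726     5.3795
B          17   12.852     1.3388
C          20   11.088     7.1630
D          10    10.71     0.0471
E           2   16.002    12.2520
F          17    15.12     0.2338
G          13     8.82     1.9810
H           1   10.962     9.0532
I          21   14.742     2.6565
J           4   12.978     6.2109
Sum = 46.316
df = 9. Since 46.316 > 14.684, we reject H₀.

46.316; reject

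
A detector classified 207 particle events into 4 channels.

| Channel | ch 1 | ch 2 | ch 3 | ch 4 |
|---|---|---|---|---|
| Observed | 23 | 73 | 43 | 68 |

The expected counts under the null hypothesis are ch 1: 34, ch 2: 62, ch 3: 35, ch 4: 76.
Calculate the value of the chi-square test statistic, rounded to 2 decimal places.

8.18

χ² = (23−34)²/34 + (73−62)²/62 + (43−35)²/35 + (68−76)²/76
   = 3.559 + 1.952 + 1.829 + 0.842
Sum = 8.18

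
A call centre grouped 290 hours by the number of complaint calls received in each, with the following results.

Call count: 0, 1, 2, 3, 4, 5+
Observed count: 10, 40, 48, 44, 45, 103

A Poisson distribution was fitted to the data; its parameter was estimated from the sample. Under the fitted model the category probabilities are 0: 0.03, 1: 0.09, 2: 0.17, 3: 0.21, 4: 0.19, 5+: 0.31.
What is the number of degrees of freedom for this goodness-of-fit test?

There are k = 6 categories and 1 parameter estimated from the data, so df = 6 − 1 − 1 = 4.

4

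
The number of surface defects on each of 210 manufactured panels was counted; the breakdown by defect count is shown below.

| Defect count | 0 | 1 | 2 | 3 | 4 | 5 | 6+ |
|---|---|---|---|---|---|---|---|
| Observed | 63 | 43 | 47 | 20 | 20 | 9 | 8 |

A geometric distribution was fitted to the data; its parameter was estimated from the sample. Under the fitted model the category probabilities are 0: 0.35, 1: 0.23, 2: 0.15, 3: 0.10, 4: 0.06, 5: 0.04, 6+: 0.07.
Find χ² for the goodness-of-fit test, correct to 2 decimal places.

Expected counts E_i = n·p_i: 210×0.35 = 73.5, 210×0.23 = 48.3, 210×0.15 = 31.5, 210×0.10 = 21, 210×0.06 = 12.6, 210×0.04 = 8.4, 210×0.07 = 14.7.
cat         O        E   (O−E)²/E
0          63     73.5      1.500
1          43     48.3      0.582
2          47     31.5      7.627
3          20       21      0.048
4          20     12.6      4.346
5           9      8.4      0.043
6+          8     14.7      3.054
Sum = 17.20

17.20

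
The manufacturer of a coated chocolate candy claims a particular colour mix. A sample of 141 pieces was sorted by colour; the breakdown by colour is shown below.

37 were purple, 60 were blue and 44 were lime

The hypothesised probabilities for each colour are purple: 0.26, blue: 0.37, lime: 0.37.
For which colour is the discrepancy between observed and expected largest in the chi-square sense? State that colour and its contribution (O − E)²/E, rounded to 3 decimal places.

lime, 1.279

Expected counts E_i = n·p_i: 141×0.26 = 36.66, 141×0.37 = 52.17, 141×0.37 = 52.17.
purple: (37 − 36.66)²/36.66 = 0.1156/36.66 = 0.0032
blue: (60 − 52.17)²/52.17 = 61.3089/52.17 = 1.1752
lime: (44 − 52.17)²/52.17 = 66.7489/52.17 = 1.2794
The largest term is for lime: 1.279.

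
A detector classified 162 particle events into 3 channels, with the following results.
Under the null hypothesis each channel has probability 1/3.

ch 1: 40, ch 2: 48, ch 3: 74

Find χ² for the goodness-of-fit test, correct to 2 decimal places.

Under H₀ each category has probability 1/3, so each expected count is 162/3 = 54.
ch 1: (40 − 54)²/54 = 196/54 = 3.630
ch 2: (48 − 54)²/54 = 36/54 = 0.667
ch 3: (74 − 54)²/54 = 400/54 = 7.407
Sum = 11.70

11.70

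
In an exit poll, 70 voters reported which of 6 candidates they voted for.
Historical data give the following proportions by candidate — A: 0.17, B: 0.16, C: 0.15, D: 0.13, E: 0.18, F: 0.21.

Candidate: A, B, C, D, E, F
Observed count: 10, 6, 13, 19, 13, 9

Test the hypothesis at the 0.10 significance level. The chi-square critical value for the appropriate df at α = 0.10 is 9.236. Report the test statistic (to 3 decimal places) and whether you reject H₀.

Expected counts E_i = n·p_i: 70×0.17 = 11.9, 70×0.16 = 11.2, 70×0.15 = 10.5, 70×0.13 = 9.1, 70×0.18 = 12.6, 70×0.21 = 14.7.
cat         O        E   (O−E)²/E
A          10     11.9     0.3034
B           6     11.2     2.4143
C          13     10.5     0.5952
D          19      9.1    10.7703
E          13     12.6     0.0127
F           9     14.7     2.2102
Sum = 16.306
df = 5. Since 16.306 > 9.236, we reject H₀.

16.306; reject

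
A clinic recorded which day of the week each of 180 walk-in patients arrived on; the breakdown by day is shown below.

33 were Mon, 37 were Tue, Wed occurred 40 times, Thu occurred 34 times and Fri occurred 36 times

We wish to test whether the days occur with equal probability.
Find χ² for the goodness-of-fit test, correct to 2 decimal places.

0.83

Expected count for each of the 5 categories: 180/5 = 36.
χ² = (33−36)²/36 + (37−36)²/36 + (40−36)²/36 + (34−36)²/36 + (36−36)²/36
   = 0.250 + 0.028 + 0.444 + 0.111 + 0.000
Sum = 0.83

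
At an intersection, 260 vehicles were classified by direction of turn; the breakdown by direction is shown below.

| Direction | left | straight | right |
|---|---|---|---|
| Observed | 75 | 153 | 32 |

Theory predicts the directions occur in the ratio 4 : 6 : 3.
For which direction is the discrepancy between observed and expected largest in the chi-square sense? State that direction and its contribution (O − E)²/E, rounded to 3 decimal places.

Ratio total = 13. Expected counts: 260×4/13 = 80, 260×6/13 = 120, 260×3/13 = 60.
left: (75 − 80)²/80 = 25/80 = 0.3125
straight: (153 − 120)²/120 = 1089/120 = 9.0750
right: (32 − 60)²/60 = 784/60 = 13.0667
The largest term is for right: 13.067.

right, 13.067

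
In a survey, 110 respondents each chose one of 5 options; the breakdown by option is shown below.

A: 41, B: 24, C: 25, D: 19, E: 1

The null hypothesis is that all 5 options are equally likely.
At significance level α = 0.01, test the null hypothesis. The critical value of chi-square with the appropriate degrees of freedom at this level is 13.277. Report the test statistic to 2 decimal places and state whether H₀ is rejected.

37.45; reject

Expected count for each of the 5 categories: 110/5 = 22.
cat         O        E   (O−E)²/E
A          41       22     16.409
B          24       22      0.182
C          25       22      0.409
D          19       22      0.409
E           1       22     20.045
Sum = 37.45
df = 4. Since 37.45 > 13.277, we reject H₀.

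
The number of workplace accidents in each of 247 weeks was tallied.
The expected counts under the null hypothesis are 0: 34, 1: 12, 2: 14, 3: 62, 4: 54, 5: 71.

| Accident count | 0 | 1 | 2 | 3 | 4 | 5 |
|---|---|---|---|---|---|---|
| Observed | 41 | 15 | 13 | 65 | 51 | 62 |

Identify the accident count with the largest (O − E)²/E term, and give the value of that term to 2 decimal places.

0: (41 − 34)²/34 = 49/34 = 1.441
1: (15 − 12)²/12 = 9/12 = 0.750
2: (13 − 14)²/14 = 1/14 = 0.071
3: (65 − 62)²/62 = 9/62 = 0.145
4: (51 − 54)²/54 = 9/54 = 0.167
5: (62 − 71)²/71 = 81/71 = 1.141
The largest term is for 0: 1.44.

0, 1.44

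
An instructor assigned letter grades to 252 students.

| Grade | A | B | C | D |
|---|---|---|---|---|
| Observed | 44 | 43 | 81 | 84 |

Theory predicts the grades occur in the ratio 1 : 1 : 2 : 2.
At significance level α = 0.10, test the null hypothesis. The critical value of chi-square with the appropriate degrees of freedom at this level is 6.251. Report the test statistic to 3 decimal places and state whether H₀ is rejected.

Ratio total = 6. Expected counts: 252×1/6 = 42, 252×1/6 = 42, 252×2/6 = 84, 252×2/6 = 84.
A: (44 − 42)²/42 = 4/42 = 0.0952
B: (43 − 42)²/42 = 1/42 = 0.0238
C: (81 − 84)²/84 = 9/84 = 0.1071
D: (84 − 84)²/84 = 0/84 = 0.0000
Sum = 0.226
df = 3. Since 0.226 < 6.251, we do not reject H₀.

0.226; do not reject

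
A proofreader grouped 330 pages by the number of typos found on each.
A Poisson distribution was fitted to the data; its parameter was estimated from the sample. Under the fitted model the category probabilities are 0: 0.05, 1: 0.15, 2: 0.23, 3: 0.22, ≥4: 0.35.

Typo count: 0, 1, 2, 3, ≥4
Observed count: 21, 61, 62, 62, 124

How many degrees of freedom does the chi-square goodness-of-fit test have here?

3

There are k = 5 categories and 1 parameter estimated from the data, so df = 5 − 1 − 1 = 3.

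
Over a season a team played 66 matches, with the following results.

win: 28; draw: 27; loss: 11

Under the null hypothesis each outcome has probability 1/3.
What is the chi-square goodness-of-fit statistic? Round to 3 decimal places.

Expected count for each of the 3 categories: 66/3 = 22.
χ² = (28−22)²/22 + (27−22)²/22 + (11−22)²/22
   = 1.6364 + 1.1364 + 5.5000
Sum = 8.273

8.273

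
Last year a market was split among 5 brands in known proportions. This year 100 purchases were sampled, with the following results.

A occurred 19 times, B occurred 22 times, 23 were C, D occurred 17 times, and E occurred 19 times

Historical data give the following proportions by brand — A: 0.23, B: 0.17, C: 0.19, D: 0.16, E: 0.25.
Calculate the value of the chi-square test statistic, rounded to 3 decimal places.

Expected counts E_i = n·p_i: 100×0.23 = 23, 100×0.17 = 17, 100×0.19 = 19, 100×0.16 = 16, 100×0.25 = 25.
cat         O        E   (O−E)²/E
A          19       23     0.6957
B          22       17     1.4706
C          23       19     0.8421
D          17       16     0.0625
E          19       25     1.4400
Sum = 4.511

4.511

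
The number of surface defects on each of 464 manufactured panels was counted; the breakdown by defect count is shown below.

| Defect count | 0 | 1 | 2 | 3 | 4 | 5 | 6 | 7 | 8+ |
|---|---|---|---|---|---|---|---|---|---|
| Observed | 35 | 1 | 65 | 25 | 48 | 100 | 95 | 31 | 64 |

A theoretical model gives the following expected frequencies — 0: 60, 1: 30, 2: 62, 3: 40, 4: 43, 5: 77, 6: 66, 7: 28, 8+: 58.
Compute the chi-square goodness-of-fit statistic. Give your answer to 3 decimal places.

χ² = (35−60)²/60 + (1−30)²/30 + (65−62)²/62 + (25−40)²/40 + (48−43)²/43 + (100−77)²/77 + (95−66)²/66 + (31−28)²/28 + (64−58)²/58
   = 10.4167 + 28.0333 + 0.1452 + 5.6250 + 0.5814 + 6.8701 + 12.7424 + 0.3214 + 0.6207
Sum = 65.356

65.356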